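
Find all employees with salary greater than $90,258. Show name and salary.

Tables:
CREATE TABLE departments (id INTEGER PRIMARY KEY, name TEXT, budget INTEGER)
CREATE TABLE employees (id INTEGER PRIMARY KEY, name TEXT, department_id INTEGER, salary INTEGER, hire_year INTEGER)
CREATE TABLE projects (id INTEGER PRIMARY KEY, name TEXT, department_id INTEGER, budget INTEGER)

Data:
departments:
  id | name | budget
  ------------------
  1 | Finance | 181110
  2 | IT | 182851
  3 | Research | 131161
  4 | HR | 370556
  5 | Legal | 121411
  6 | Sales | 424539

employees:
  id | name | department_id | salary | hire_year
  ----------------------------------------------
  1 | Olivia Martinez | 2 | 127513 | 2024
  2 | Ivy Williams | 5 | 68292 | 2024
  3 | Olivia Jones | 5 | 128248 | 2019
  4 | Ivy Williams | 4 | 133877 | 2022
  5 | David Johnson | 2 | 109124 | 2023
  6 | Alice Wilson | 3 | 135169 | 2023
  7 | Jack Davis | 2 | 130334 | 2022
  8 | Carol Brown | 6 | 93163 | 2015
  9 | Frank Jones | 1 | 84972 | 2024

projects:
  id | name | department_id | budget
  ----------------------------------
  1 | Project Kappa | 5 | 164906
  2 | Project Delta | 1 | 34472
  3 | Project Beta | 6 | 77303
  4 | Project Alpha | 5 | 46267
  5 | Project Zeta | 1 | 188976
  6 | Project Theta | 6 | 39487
SELECT name, salary FROM employees WHERE salary > 90258

Execution result:
name | salary
Olivia Martinez | 127513
Olivia Jones | 128248
Ivy Williams | 133877
David Johnson | 109124
Alice Wilson | 135169
Jack Davis | 130334
Carol Brown | 93163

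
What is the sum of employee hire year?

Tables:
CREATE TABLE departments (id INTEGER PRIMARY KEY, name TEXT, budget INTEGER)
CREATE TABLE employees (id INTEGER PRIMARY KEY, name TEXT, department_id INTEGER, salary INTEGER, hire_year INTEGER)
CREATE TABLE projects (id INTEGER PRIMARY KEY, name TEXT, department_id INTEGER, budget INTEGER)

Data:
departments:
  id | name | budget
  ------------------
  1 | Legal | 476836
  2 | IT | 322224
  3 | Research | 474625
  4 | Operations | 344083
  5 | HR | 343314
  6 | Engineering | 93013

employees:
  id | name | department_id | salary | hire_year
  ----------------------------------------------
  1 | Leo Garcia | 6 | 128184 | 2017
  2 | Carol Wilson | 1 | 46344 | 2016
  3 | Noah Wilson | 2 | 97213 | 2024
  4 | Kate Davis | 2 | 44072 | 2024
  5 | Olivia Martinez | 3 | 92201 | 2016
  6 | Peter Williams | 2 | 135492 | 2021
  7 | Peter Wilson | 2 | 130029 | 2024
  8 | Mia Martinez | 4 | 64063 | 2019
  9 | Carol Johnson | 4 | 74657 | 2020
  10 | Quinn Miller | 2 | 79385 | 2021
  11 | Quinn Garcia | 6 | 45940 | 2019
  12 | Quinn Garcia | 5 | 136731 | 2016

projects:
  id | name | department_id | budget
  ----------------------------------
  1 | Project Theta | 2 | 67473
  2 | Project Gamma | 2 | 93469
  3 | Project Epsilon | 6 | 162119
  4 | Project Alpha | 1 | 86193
SELECT SUM(hire_year) FROM employees

Execution result:
24237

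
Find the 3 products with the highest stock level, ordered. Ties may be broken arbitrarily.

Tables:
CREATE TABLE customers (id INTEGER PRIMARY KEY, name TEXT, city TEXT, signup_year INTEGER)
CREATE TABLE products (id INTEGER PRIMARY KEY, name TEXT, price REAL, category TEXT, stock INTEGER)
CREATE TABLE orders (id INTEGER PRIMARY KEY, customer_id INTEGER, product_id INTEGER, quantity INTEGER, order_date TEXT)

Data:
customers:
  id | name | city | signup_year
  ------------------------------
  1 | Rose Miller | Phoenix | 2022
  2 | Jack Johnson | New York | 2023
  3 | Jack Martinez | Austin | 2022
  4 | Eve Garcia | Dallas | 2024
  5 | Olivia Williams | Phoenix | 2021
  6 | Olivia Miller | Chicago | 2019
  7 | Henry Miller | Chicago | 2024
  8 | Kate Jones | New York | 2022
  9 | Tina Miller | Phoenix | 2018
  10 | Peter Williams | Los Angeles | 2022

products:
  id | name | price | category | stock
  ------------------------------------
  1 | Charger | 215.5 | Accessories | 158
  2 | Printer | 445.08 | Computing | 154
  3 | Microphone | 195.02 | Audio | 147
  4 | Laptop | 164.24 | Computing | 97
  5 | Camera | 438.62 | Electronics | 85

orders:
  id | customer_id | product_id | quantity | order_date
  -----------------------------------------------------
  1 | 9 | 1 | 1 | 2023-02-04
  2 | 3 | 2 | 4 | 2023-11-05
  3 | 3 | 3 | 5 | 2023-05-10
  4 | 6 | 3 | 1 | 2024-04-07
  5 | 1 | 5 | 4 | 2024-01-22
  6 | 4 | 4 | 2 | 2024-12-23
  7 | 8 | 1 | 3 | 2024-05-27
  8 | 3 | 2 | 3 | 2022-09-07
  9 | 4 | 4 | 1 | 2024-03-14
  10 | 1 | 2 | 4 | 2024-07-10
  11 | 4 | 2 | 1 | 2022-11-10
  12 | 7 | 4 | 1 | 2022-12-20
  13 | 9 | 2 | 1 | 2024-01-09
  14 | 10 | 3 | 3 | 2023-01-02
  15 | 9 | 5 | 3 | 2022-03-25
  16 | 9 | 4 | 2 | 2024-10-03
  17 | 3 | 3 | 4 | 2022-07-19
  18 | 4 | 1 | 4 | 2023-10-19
SELECT name, stock FROM products ORDER BY stock DESC LIMIT 3

Execution result:
name | stock
Charger | 158
Printer | 154
Microphone | 147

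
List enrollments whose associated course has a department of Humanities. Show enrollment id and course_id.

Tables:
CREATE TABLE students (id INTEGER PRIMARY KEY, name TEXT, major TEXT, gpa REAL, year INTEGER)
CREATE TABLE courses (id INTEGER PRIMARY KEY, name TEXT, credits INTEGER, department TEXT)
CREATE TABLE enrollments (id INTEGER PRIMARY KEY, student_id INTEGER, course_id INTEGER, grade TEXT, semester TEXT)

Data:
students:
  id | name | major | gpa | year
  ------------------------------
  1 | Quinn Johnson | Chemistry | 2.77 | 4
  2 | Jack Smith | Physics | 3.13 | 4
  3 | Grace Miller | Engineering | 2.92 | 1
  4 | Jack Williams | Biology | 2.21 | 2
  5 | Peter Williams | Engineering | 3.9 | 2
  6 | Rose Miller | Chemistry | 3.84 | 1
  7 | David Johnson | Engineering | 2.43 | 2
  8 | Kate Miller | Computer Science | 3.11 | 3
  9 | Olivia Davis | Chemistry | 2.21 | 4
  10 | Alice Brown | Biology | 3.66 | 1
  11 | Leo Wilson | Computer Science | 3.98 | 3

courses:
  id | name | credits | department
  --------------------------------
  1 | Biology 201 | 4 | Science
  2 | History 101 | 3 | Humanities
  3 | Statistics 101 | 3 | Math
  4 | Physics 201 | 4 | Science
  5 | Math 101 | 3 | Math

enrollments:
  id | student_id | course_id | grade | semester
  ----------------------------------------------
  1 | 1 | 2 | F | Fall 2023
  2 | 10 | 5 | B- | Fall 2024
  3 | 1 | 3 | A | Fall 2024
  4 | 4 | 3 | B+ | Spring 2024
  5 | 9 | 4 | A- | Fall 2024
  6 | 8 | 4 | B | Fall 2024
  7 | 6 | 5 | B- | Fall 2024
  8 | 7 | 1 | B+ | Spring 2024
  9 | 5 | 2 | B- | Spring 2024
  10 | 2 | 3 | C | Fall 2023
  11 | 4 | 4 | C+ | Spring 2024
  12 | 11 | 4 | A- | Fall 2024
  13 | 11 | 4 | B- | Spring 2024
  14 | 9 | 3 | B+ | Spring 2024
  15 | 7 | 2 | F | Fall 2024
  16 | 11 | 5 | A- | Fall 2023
SELECT id, course_id FROM enrollments WHERE course_id IN (SELECT id FROM courses WHERE department = 'Humanities')

Execution result:
id | course_id
1 | 2
9 | 2
15 | 2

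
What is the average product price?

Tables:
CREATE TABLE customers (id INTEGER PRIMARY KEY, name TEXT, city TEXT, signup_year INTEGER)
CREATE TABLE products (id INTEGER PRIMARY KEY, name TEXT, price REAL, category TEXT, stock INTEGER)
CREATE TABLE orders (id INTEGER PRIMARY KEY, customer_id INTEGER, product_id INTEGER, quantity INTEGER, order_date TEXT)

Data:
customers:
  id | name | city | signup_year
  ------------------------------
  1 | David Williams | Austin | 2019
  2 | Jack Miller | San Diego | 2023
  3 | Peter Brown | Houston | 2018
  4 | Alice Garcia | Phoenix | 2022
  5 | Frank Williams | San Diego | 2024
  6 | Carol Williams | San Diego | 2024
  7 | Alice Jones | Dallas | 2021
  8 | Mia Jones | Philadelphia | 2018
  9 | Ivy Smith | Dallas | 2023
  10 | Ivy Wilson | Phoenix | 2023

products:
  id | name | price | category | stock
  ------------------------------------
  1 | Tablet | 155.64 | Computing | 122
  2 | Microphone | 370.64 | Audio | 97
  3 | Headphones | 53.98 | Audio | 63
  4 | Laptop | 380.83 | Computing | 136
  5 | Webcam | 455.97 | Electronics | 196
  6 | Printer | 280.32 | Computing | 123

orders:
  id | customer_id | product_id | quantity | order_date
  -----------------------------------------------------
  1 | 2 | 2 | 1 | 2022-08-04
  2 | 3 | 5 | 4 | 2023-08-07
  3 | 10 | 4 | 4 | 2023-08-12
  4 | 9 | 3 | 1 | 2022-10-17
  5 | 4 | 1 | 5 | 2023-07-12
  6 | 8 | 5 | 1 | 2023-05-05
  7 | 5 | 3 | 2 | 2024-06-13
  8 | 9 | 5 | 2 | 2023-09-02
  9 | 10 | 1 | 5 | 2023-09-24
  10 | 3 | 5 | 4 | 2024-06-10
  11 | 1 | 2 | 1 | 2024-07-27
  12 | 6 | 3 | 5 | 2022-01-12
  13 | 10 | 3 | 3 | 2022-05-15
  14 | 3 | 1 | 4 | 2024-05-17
SELECT AVG(price) FROM products

Execution result:
282.90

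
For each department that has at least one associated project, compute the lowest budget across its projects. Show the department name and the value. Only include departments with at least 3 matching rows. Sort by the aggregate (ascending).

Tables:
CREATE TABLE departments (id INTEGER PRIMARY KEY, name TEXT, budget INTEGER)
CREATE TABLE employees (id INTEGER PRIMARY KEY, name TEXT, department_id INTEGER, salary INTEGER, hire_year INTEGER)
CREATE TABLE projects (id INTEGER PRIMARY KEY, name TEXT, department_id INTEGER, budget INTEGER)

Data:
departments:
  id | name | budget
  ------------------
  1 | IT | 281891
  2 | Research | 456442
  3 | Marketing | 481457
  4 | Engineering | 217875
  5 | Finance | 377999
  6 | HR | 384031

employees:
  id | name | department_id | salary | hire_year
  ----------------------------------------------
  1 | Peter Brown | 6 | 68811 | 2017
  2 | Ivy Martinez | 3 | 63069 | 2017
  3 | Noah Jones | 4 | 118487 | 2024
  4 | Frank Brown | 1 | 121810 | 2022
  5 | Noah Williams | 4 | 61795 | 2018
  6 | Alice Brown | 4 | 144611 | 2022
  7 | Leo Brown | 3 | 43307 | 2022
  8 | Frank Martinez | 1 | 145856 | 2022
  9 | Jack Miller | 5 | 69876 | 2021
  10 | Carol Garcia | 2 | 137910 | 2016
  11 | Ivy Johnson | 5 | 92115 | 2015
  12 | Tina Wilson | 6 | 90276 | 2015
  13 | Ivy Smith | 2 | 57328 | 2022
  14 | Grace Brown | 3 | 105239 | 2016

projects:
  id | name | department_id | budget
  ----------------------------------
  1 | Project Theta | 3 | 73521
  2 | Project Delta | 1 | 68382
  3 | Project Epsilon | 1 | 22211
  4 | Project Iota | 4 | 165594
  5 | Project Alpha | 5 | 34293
SELECT p.name, MIN(c.budget) AS min_budget FROM projects c JOIN departments p ON c.department_id = p.id GROUP BY p.id, p.name HAVING COUNT(*) >= 3 ORDER BY min_budget ASC

Execution result:
(no rows)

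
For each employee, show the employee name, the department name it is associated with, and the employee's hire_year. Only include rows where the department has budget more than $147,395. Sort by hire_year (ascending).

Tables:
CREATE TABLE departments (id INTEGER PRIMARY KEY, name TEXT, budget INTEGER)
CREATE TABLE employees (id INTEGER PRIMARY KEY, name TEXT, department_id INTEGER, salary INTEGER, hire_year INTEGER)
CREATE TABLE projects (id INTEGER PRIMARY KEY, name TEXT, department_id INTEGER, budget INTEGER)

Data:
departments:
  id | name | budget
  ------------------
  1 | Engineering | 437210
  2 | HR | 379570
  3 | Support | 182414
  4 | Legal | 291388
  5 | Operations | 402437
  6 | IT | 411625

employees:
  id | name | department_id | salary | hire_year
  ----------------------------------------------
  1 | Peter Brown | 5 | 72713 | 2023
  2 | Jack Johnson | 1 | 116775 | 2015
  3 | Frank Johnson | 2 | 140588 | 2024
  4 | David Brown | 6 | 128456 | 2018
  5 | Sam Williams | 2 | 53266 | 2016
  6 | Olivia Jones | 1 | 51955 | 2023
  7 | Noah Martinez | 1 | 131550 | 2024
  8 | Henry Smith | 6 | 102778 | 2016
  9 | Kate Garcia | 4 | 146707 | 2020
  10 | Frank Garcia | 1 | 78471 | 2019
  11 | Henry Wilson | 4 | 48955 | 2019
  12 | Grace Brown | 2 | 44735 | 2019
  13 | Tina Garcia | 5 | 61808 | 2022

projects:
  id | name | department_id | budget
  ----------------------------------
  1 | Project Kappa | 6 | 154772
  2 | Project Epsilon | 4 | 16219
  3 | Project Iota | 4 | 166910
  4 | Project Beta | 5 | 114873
SELECT c.name, p.name AS department, c.hire_year FROM employees c JOIN departments p ON c.department_id = p.id WHERE p.budget > 147395 ORDER BY c.hire_year ASC

Execution result:
name | department | hire_year
Jack Johnson | Engineering | 2015
Sam Williams | HR | 2016
Henry Smith | IT | 2016
David Brown | IT | 2018
Frank Garcia | Engineering | 2019
Henry Wilson | Legal | 2019
Grace Brown | HR | 2019
Kate Garcia | Legal | 2020
Tina Garcia | Operations | 2022
Peter Brown | Operations | 2023
Olivia Jones | Engineering | 2023
Frank Johnson | HR | 2024
Noah Martinez | Engineering | 2024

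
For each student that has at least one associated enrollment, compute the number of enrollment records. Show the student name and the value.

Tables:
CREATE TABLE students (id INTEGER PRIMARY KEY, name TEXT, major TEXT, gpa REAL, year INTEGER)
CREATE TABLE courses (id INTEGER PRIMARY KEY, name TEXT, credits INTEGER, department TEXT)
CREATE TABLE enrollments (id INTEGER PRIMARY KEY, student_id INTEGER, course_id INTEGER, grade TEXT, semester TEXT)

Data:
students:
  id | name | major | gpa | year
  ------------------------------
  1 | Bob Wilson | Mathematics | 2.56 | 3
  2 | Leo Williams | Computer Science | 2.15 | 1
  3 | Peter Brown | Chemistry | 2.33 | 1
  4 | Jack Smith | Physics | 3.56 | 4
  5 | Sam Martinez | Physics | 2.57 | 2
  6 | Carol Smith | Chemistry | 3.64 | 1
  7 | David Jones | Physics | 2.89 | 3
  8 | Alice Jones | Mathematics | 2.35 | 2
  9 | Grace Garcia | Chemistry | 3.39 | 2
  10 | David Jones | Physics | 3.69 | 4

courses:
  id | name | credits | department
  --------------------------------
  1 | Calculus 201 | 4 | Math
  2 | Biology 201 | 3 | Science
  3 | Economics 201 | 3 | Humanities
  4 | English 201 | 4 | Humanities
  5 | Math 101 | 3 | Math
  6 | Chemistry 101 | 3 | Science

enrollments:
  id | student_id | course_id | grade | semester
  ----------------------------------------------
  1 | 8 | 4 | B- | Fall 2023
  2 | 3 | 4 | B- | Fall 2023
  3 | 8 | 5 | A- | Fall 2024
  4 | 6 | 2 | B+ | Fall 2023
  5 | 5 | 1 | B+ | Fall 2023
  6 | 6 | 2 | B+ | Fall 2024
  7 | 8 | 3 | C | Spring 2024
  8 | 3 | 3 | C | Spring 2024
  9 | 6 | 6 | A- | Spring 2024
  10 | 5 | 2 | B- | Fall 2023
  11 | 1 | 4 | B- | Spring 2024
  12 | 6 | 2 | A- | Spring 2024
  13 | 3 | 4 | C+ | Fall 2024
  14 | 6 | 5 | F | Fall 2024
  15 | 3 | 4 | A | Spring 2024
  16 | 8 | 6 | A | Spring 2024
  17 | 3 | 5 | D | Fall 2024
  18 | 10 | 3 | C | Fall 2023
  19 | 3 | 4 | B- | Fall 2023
SELECT p.name, COUNT(*) AS n FROM enrollments c JOIN students p ON c.student_id = p.id GROUP BY p.id, p.name

Execution result:
name | n
Bob Wilson | 1
Peter Brown | 6
Sam Martinez | 2
Carol Smith | 5
Alice Jones | 4
David Jones | 1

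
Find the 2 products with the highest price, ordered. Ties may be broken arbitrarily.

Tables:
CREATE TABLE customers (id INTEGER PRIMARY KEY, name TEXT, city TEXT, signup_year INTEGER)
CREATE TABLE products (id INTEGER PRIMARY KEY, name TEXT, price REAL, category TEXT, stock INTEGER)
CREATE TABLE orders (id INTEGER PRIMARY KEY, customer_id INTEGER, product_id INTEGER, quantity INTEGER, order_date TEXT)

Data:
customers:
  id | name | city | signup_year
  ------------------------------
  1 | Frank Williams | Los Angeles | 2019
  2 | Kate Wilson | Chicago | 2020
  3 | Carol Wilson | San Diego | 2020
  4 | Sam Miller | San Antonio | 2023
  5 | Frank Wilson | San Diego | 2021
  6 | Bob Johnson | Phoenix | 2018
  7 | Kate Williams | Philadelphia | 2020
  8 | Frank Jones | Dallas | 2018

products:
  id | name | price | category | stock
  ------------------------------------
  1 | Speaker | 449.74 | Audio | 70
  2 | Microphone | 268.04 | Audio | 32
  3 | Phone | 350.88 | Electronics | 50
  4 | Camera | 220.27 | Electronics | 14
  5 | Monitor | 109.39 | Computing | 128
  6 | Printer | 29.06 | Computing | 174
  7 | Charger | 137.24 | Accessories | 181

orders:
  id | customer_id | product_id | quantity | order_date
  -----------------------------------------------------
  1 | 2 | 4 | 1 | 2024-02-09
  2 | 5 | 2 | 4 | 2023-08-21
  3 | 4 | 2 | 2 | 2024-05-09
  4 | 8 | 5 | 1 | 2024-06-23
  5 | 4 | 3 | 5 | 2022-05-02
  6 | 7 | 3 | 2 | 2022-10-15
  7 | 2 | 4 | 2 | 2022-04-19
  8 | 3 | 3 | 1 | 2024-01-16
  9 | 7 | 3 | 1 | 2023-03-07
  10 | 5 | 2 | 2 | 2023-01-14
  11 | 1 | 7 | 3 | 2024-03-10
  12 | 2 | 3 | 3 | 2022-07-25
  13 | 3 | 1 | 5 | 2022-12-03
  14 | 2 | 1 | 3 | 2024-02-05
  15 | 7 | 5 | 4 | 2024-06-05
SELECT name, price FROM products ORDER BY price DESC LIMIT 2

Execution result:
name | price
Speaker | 449.74
Phone | 350.88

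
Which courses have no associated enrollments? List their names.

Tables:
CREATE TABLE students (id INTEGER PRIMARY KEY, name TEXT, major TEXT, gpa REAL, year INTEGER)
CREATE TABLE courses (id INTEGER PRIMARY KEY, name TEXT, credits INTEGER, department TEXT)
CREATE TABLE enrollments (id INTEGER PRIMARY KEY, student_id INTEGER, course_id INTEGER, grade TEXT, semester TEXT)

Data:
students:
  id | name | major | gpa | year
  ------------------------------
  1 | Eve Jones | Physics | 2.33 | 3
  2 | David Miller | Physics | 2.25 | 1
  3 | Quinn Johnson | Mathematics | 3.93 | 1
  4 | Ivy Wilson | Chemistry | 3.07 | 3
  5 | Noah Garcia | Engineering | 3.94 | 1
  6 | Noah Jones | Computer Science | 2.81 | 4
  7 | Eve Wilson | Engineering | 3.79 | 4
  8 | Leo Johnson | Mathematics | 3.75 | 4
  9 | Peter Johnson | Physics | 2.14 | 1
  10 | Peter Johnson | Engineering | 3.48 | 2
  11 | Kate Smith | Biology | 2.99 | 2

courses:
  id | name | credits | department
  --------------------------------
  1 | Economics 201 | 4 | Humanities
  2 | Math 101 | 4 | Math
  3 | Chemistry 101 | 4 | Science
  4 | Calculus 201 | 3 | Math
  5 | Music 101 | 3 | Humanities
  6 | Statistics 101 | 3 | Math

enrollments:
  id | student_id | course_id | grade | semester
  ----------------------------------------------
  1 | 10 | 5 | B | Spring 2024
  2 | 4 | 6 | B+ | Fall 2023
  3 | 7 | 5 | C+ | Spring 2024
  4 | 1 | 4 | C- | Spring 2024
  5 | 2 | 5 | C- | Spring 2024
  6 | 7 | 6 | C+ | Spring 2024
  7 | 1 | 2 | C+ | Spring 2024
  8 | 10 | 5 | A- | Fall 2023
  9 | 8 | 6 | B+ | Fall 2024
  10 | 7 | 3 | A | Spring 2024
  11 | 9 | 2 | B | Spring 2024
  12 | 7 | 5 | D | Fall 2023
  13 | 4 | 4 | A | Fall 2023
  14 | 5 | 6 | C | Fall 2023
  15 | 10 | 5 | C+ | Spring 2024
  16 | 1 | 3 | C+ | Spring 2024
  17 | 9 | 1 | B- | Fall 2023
SELECT p.name FROM courses p LEFT JOIN enrollments c ON c.course_id = p.id WHERE c.id IS NULL

Execution result:
(no rows)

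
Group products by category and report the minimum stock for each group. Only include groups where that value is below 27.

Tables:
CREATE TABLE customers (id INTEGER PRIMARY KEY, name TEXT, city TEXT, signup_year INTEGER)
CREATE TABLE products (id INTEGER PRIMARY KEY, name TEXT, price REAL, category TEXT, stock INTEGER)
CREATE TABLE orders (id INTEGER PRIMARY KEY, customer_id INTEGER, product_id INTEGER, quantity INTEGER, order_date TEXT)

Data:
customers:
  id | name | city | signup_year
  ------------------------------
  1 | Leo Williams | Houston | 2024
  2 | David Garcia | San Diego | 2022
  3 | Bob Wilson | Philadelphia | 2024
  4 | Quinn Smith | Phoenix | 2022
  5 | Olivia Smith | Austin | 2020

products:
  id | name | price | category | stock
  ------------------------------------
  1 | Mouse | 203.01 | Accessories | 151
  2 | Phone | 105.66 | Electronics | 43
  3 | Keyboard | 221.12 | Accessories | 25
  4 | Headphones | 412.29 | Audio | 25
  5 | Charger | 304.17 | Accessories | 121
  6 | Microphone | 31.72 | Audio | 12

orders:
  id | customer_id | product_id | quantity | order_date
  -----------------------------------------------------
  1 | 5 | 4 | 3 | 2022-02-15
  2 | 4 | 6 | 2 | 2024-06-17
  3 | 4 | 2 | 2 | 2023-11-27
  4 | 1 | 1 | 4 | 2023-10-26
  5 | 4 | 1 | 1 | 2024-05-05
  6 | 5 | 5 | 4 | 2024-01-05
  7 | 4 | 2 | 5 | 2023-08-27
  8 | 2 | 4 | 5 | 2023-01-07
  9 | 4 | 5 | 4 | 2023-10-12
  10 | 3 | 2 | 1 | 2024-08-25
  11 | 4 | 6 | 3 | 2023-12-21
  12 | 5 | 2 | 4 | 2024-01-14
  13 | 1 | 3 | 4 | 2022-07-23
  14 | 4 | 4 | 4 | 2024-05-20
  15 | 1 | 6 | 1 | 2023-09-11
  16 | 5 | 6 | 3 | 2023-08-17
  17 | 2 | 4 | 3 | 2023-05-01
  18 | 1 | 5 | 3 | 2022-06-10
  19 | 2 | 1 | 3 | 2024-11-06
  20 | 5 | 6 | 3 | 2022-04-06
SELECT category, MIN(stock) AS min_stock FROM products GROUP BY category HAVING MIN(stock) < 27

Execution result:
category | min_stock
Accessories | 25
Audio | 12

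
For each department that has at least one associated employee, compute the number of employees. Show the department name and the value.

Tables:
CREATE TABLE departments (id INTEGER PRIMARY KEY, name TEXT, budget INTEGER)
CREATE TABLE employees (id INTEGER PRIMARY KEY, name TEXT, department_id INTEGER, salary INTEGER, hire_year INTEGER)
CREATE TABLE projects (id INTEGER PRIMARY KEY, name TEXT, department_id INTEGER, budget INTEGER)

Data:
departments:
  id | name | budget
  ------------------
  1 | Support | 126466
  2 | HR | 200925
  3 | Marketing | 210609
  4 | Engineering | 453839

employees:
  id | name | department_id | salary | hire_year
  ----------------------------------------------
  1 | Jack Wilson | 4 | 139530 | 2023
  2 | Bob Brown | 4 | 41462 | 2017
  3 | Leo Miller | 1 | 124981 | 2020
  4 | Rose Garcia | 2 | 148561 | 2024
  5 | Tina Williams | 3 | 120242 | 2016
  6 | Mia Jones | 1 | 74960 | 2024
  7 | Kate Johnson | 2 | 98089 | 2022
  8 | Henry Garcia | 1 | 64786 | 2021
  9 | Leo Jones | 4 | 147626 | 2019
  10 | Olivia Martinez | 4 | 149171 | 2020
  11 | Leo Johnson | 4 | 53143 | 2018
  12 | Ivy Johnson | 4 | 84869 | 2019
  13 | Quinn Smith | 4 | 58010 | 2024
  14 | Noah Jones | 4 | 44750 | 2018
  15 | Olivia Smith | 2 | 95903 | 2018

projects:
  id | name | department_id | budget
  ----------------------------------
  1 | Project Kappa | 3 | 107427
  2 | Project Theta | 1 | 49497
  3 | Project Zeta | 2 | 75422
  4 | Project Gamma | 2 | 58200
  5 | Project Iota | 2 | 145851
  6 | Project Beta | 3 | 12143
SELECT p.name, COUNT(*) AS n FROM employees c JOIN departments p ON c.department_id = p.id GROUP BY p.id, p.name

Execution result:
name | n
Support | 3
HR | 3
Marketing | 1
Engineering | 8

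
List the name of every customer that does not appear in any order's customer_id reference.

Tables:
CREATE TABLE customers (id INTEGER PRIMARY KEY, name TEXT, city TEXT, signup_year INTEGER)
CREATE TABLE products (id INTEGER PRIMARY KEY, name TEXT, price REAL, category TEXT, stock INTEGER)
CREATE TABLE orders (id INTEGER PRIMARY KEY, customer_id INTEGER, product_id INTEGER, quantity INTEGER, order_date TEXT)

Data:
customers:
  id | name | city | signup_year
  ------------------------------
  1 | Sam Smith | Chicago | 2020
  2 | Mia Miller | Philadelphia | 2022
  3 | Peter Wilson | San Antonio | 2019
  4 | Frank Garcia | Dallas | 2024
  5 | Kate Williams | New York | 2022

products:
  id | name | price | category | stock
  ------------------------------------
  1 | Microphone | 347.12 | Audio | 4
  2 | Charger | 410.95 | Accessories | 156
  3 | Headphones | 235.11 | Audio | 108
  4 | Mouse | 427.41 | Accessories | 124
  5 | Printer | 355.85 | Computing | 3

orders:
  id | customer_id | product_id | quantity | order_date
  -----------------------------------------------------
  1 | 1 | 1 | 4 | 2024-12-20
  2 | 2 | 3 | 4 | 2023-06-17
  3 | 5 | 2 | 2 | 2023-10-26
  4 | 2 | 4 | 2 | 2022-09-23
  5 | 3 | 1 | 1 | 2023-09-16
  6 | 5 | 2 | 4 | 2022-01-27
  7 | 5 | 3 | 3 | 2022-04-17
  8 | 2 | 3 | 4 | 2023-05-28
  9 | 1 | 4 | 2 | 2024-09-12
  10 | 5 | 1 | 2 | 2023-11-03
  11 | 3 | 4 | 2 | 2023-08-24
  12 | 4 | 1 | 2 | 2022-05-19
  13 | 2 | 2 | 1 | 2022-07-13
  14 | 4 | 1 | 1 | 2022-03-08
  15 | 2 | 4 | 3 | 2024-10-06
SELECT p.name FROM customers p LEFT JOIN orders c ON c.customer_id = p.id WHERE c.id IS NULL

Execution result:
(no rows)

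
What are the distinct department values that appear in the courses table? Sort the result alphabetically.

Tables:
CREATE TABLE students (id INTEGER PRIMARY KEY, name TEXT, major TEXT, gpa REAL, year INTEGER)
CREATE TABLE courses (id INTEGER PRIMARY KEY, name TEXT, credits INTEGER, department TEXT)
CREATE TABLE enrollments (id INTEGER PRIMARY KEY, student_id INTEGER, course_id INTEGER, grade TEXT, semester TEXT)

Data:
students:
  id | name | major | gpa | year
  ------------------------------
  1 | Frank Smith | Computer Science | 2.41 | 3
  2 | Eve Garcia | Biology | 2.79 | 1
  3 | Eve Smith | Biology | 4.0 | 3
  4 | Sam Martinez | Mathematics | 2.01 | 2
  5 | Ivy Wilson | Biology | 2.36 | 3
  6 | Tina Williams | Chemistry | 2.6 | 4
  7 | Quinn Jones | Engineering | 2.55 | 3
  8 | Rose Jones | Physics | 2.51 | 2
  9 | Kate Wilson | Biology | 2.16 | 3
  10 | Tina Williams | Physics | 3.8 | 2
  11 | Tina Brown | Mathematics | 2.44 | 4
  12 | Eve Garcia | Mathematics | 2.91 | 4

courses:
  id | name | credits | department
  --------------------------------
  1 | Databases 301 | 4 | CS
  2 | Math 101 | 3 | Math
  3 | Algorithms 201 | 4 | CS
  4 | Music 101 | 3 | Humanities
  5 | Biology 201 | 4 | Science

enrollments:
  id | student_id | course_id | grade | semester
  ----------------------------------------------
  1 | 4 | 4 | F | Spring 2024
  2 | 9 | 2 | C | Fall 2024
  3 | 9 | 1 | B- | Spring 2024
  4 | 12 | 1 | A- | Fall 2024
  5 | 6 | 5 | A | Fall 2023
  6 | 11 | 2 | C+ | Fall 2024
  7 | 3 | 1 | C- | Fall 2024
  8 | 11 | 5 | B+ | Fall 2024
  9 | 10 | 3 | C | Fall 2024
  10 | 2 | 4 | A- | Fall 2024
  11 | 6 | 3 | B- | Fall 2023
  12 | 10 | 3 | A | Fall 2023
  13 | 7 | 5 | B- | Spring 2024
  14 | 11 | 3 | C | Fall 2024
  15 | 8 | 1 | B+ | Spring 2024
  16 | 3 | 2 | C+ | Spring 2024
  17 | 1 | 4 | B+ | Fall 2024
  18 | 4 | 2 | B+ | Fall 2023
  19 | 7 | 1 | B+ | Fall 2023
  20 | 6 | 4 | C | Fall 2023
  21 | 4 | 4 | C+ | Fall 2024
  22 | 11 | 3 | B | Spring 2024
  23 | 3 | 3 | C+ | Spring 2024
SELECT DISTINCT department FROM courses ORDER BY department

Execution result:
department
CS
Humanities
Math
Science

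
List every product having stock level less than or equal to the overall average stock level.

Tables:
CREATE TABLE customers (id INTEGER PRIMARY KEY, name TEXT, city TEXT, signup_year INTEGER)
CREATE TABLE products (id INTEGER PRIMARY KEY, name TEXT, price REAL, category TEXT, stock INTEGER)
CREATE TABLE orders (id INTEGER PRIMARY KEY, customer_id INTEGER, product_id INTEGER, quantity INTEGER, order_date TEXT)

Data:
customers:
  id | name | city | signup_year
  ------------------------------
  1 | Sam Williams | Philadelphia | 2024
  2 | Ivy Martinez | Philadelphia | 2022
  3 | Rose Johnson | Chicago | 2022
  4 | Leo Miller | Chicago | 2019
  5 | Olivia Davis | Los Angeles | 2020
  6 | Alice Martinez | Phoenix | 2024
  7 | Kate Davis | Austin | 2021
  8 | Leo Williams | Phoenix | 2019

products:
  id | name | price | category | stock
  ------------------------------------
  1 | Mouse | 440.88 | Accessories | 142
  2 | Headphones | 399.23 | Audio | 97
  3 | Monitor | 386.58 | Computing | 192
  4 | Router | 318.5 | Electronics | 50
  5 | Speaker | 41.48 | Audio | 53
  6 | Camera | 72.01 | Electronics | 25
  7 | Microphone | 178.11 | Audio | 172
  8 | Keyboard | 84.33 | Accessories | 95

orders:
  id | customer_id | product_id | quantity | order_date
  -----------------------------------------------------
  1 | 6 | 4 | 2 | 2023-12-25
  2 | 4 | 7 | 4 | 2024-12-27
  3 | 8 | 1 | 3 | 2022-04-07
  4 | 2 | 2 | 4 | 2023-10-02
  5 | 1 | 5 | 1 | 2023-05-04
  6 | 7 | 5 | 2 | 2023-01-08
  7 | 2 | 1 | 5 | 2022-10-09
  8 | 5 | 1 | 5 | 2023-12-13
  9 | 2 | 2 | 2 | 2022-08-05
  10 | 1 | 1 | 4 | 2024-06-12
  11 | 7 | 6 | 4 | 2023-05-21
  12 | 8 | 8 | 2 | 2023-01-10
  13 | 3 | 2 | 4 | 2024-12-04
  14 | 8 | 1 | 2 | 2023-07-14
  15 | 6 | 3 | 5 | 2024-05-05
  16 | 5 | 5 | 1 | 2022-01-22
SELECT name, stock FROM products WHERE stock <= (SELECT AVG(stock) FROM products)

Execution result:
name | stock
Headphones | 97
Router | 50
Speaker | 53
Camera | 25
Keyboard | 95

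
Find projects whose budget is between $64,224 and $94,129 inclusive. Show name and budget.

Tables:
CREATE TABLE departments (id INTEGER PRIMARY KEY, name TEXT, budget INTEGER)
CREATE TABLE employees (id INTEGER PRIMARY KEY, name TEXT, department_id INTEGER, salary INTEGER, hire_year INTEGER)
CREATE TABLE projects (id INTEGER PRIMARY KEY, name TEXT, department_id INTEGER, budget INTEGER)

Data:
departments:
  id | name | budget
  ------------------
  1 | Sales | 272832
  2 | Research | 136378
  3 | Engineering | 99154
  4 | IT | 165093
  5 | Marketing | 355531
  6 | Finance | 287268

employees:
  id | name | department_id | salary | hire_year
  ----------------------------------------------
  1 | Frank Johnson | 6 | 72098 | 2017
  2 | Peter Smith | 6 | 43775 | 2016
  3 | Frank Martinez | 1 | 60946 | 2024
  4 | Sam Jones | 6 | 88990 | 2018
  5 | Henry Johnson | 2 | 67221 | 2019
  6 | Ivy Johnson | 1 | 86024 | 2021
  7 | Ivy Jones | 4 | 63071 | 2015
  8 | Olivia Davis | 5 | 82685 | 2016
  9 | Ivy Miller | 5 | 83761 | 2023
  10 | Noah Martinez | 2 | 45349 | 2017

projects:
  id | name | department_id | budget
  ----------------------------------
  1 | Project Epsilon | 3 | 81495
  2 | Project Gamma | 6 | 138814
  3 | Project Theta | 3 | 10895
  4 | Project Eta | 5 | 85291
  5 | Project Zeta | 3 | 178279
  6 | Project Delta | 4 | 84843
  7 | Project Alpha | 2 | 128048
SELECT name, budget FROM projects WHERE budget BETWEEN 64224 AND 94129

Execution result:
name | budget
Project Epsilon | 81495
Project Eta | 85291
Project Delta | 84843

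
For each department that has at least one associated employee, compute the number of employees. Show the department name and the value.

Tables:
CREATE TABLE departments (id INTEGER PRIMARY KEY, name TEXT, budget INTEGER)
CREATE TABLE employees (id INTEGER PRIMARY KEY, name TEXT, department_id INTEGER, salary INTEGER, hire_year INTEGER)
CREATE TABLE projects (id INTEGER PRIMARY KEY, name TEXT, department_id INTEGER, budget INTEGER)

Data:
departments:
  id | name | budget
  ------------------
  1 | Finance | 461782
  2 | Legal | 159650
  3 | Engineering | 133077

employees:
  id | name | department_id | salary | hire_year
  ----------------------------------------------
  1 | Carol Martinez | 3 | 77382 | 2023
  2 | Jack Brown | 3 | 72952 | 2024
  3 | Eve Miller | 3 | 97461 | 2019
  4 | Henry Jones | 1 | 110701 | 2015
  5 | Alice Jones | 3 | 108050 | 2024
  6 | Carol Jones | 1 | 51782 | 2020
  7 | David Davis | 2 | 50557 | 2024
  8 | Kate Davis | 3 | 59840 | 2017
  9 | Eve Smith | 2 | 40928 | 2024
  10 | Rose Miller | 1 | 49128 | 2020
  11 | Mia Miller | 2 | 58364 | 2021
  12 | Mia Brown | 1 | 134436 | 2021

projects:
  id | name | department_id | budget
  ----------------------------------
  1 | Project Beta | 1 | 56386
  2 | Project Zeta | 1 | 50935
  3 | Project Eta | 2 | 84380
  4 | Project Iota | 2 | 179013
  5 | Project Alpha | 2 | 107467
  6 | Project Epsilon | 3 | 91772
SELECT p.name, COUNT(*) AS n FROM employees c JOIN departments p ON c.department_id = p.id GROUP BY p.id, p.name

Execution result:
name | n
Finance | 4
Legal | 3
Engineering | 5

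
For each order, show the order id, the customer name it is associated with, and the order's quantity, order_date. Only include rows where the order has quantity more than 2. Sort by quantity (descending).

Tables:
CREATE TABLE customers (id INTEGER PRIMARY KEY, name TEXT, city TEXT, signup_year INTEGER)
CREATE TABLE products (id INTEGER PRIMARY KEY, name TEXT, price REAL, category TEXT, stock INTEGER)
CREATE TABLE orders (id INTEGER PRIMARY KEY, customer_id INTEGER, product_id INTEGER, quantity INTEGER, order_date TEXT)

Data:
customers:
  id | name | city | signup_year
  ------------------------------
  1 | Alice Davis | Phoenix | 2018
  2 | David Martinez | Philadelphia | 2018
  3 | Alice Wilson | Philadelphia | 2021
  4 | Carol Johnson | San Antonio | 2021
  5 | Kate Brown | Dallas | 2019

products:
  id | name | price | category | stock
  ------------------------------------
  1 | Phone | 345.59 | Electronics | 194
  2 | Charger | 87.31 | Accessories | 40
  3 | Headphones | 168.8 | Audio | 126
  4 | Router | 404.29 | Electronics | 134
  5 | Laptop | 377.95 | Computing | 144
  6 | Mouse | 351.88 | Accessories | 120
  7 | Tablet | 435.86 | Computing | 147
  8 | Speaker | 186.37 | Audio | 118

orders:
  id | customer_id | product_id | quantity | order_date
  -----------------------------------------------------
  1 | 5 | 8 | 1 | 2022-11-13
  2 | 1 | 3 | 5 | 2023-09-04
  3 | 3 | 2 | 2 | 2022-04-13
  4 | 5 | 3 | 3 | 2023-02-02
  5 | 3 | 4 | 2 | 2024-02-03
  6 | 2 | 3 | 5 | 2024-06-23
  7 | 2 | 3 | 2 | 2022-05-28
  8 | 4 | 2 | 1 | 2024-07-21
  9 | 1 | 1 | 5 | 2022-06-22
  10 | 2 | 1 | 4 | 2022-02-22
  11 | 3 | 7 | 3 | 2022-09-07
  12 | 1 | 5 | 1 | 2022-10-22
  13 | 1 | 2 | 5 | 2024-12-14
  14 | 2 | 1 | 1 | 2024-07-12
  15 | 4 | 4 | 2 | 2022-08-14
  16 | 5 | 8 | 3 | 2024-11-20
SELECT c.id, p.name AS customer, c.quantity, c.order_date FROM orders c JOIN customers p ON c.customer_id = p.id WHERE c.quantity > 2 ORDER BY c.quantity DESC

Execution result:
id | customer | quantity | order_date
2 | Alice Davis | 5 | 2023-09-04
6 | David Martinez | 5 | 2024-06-23
9 | Alice Davis | 5 | 2022-06-22
13 | Alice Davis | 5 | 2024-12-14
10 | David Martinez | 4 | 2022-02-22
4 | Kate Brown | 3 | 2023-02-02
11 | Alice Wilson | 3 | 2022-09-07
16 | Kate Brown | 3 | 2024-11-20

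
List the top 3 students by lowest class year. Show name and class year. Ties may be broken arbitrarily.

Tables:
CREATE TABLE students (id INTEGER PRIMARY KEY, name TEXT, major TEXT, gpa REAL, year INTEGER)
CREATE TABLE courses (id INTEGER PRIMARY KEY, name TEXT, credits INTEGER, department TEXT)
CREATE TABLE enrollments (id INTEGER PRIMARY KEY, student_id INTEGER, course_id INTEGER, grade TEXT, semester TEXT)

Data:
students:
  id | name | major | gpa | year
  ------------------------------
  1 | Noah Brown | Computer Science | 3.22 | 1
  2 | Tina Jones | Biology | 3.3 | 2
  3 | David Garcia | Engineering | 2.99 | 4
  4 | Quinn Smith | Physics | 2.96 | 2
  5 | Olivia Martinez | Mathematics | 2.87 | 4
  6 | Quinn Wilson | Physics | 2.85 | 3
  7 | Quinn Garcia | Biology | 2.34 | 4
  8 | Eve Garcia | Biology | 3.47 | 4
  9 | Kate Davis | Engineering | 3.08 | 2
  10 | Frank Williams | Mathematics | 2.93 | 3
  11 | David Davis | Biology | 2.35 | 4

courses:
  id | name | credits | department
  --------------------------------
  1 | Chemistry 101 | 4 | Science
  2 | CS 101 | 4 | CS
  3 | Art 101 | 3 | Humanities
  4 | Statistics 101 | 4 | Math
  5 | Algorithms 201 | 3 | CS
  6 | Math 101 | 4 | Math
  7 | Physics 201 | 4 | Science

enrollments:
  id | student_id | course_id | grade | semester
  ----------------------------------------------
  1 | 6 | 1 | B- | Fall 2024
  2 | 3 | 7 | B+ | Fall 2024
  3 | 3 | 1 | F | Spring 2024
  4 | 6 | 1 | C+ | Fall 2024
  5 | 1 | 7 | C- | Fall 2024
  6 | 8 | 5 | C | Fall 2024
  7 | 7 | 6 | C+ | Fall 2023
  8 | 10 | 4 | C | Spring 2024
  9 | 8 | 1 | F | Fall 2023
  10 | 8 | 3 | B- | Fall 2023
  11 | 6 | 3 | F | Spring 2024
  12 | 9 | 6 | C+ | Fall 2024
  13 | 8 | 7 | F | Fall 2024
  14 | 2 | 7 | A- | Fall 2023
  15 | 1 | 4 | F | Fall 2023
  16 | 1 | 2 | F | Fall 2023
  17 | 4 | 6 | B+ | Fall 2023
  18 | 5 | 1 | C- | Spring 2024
SELECT name, year FROM students ORDER BY year ASC LIMIT 3

Execution result:
name | year
Noah Brown | 1
Tina Jones | 2
Quinn Smith | 2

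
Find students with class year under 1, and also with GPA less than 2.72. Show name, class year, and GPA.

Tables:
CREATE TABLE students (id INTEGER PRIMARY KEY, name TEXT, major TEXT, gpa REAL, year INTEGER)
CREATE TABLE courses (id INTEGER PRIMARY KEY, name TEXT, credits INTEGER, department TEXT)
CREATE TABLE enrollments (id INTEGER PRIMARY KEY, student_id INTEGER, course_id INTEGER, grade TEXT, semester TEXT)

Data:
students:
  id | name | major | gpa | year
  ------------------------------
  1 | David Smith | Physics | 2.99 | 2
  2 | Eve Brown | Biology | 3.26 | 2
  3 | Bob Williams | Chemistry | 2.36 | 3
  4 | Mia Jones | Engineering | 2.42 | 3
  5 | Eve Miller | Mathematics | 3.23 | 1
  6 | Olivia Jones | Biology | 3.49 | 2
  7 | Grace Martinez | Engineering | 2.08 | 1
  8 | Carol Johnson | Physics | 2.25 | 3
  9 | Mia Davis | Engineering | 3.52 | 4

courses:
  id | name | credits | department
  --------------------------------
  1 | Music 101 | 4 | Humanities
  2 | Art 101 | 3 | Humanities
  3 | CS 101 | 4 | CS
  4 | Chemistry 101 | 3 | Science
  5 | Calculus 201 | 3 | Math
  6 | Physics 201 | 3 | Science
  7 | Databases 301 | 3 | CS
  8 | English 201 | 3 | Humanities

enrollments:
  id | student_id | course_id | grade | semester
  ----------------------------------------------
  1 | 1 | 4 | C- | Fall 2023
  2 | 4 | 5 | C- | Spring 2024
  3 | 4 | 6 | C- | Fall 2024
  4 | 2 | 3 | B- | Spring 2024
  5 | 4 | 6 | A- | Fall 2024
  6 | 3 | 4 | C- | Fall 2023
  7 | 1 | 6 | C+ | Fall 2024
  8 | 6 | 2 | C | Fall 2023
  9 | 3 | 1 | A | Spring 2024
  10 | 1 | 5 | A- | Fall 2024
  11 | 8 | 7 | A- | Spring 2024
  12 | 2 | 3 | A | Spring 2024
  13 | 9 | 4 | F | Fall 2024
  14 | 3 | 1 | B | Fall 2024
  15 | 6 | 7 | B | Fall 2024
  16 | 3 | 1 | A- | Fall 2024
SELECT name, year, gpa FROM students WHERE year < 1 AND gpa < 2.72

Execution result:
(no rows)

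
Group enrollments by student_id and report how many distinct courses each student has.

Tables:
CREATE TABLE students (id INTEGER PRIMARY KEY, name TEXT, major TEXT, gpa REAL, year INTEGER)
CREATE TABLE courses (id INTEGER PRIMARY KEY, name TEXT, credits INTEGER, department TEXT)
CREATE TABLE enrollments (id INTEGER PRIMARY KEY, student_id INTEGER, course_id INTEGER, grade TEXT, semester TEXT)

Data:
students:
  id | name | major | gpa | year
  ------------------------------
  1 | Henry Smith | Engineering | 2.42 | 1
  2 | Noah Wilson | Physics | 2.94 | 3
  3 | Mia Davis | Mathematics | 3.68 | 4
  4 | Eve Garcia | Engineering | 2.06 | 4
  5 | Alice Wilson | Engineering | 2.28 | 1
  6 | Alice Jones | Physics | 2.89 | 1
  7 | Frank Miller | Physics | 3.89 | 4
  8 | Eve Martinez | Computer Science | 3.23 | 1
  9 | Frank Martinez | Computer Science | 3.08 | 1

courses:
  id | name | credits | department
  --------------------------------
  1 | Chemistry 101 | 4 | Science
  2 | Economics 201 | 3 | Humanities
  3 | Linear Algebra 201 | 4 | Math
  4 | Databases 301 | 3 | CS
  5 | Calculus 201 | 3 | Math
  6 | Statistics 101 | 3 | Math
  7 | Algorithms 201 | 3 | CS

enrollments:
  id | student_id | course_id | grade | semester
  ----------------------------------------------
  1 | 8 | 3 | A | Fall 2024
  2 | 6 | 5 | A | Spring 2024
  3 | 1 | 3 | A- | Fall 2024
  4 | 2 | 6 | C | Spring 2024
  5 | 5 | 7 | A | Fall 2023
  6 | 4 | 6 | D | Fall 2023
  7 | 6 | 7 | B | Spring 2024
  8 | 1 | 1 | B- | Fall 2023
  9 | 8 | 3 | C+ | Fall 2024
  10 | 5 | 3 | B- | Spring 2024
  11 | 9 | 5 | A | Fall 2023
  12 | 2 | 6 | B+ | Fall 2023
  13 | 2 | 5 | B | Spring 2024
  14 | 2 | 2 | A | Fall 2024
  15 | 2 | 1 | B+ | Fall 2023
SELECT student_id, COUNT(DISTINCT course_id) AS distinct_course_count FROM enrollments GROUP BY student_id

Execution result:
student_id | distinct_course_count
1 | 2
2 | 4
4 | 1
5 | 2
6 | 2
8 | 1
9 | 1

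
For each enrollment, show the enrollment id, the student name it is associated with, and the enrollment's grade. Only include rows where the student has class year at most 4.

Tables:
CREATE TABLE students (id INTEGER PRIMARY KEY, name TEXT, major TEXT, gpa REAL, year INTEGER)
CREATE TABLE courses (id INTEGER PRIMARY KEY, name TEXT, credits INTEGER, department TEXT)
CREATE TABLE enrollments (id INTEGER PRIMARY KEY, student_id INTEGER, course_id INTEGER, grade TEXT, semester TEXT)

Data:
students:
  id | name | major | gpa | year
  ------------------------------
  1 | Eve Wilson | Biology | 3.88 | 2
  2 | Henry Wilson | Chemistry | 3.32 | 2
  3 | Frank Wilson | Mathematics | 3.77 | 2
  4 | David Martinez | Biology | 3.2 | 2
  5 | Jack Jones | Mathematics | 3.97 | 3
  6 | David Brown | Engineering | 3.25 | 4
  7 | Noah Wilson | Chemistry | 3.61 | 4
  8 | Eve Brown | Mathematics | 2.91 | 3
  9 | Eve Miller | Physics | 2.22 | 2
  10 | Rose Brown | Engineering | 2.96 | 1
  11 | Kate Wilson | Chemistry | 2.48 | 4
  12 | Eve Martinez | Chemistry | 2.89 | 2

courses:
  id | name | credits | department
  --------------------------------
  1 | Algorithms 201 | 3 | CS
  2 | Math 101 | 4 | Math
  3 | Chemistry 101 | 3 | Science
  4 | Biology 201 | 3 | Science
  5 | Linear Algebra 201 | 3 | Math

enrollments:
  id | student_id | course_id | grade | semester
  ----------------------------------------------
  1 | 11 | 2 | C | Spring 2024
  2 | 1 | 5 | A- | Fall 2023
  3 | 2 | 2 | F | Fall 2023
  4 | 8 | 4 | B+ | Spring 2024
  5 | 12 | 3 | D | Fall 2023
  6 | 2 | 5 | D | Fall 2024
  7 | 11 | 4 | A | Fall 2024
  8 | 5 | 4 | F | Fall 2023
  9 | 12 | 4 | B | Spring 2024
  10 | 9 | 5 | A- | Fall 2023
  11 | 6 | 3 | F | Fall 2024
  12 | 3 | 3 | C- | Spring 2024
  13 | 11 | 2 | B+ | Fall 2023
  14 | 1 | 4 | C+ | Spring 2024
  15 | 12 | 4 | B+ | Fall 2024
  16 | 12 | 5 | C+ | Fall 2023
SELECT c.id, p.name AS student, c.grade FROM enrollments c JOIN students p ON c.student_id = p.id WHERE p.year <= 4

Execution result:
id | student | grade
1 | Kate Wilson | C
2 | Eve Wilson | A-
3 | Henry Wilson | F
4 | Eve Brown | B+
5 | Eve Martinez | D
6 | Henry Wilson | D
7 | Kate Wilson | A
8 | Jack Jones | F
9 | Eve Martinez | B
10 | Eve Miller | A-
11 | David Brown | F
12 | Frank Wilson | C-
13 | Kate Wilson | B+
14 | Eve Wilson | C+
15 | Eve Martinez | B+
16 | Eve Martinez | C+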